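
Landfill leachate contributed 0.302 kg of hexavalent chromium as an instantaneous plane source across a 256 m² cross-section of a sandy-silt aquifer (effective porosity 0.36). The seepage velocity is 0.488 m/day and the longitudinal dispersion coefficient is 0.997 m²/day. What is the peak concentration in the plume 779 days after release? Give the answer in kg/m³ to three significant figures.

3.32e-05 kg/m³

The peak of an instantaneous 1D plume sits at x = vt; there the Gaussian factor is 1 and C_max = M/(n_e·A·√(4πDt)), where n_e·A is the pore area the mass is dissolved in.
√(4πDt) = √(4π × 0.997 × 779) = 98.79 m, so C_max = 0.302/(0.36 × 256 × 98.79) = 3.32e-05 kg/m³.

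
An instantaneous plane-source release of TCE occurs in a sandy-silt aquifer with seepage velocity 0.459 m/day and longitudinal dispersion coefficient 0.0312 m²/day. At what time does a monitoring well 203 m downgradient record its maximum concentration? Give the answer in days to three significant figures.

For the 1D instantaneous-source solution, setting ∂C/∂t = 0 at fixed x gives v²t² + 2Dt − x² = 0, so t = (√(D² + v²x²) − D)/v².
√(D² + v²x²) = √(0.0312² + 0.459² × 203²) = 93.18; v² = 0.210681.
t = (93.18 − 0.0312)/0.210681 = 442 days (vs. the pure-advection estimate x/v = 442 d).

442 days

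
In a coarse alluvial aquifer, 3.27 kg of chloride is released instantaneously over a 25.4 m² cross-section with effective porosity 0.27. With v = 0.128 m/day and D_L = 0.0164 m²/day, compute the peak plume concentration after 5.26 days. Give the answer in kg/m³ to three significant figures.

The peak of an instantaneous 1D plume sits at x = vt; there the Gaussian factor is 1 and C_max = M/(n_e·A·√(4πDt)), where n_e·A is the pore area the mass is dissolved in.
√(4πDt) = √(4π × 0.0164 × 5.26) = 1.041 m, so C_max = 3.27/(0.27 × 25.4 × 1.041) = 0.458 kg/m³.

0.458 kg/m³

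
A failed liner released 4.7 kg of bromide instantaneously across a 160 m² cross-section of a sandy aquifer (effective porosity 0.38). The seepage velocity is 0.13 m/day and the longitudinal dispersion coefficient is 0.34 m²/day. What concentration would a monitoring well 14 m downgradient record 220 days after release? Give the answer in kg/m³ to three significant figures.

For an instantaneous plane source, C(x,t) = M/(n_e·A·√(4πDt)) · exp(−(x−vt)²/(4Dt)), with n_e·A the pore (flow) area.
Plume center vt = 0.13 × 220 = 28.6 m, so the well at 14 m is 14.6 m upgradient of the peak.
√(4πDt) = 30.66 m, giving peak height M/(n_e·A·√(4πDt)) = 4.7/(0.38 × 160 × 30.66) = 0.002521 kg/m³.
(x−vt)²/(4Dt) = (-14.6)²/(4 × 0.34 × 220) = 0.7124; exp(−0.7124) = 0.4905.
C = 0.002521 × 0.4905 = 0.00124 kg/m³.

0.00124 kg/m³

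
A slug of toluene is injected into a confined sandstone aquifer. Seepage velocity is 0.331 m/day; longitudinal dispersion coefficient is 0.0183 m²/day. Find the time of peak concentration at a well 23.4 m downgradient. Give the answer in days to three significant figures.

For the 1D instantaneous-source solution, setting ∂C/∂t = 0 at fixed x gives v²t² + 2Dt − x² = 0, so t = (√(D² + v²x²) − D)/v².
√(D² + v²x²) = √(0.0183² + 0.331² × 23.4²) = 7.745; v² = 0.109561.
t = (7.745 − 0.0183)/0.109561 = 70.5 days (vs. the pure-advection estimate x/v = 70.7 d).

70.5 days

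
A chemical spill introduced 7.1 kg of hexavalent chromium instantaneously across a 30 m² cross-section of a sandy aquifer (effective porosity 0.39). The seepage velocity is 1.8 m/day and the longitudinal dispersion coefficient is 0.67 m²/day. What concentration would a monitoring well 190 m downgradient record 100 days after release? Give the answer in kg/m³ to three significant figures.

For an instantaneous plane source, C(x,t) = M/(n_e·A·√(4πDt)) · exp(−(x−vt)²/(4Dt)), with n_e·A the pore (flow) area.
Plume center vt = 1.8 × 100 = 180 m, so the well at 190 m is 10 m downgradient of the peak.
√(4πDt) = 29.02 m, giving peak height M/(n_e·A·√(4πDt)) = 7.1/(0.39 × 30 × 29.02) = 0.02091 kg/m³.
(x−vt)²/(4Dt) = (10)²/(4 × 0.67 × 100) = 0.3731; exp(−0.3731) = 0.6886.
C = 0.02091 × 0.6886 = 0.0144 kg/m³.

0.0144 kg/m³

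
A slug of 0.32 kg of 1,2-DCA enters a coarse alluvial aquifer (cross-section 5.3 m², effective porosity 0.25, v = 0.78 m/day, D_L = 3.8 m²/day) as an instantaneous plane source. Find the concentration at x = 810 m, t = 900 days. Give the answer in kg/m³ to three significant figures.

For an instantaneous plane source, C(x,t) = M/(n_e·A·√(4πDt)) · exp(−(x−vt)²/(4Dt)), with n_e·A the pore (flow) area.
Plume center vt = 0.78 × 900 = 702 m, so the well at 810 m is 108 m downgradient of the peak.
√(4πDt) = 207.3 m, giving peak height M/(n_e·A·√(4πDt)) = 0.32/(0.25 × 5.3 × 207.3) = 0.001165 kg/m³.
(x−vt)²/(4Dt) = (108)²/(4 × 3.8 × 900) = 0.8526; exp(−0.8526) = 0.4263.
C = 0.001165 × 0.4263 = 0.000497 kg/m³.

0.000497 kg/m³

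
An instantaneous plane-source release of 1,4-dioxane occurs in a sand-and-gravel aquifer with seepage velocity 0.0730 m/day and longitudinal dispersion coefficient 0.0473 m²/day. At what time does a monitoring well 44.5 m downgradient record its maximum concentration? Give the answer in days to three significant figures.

601 days

For the 1D instantaneous-source solution, setting ∂C/∂t = 0 at fixed x gives v²t² + 2Dt − x² = 0, so t = (√(D² + v²x²) − D)/v².
√(D² + v²x²) = √(0.0473² + 0.0730² × 44.5²) = 3.249; v² = 0.005329.
t = (3.249 − 0.0473)/0.005329 = 601 days (vs. the pure-advection estimate x/v = 610 d).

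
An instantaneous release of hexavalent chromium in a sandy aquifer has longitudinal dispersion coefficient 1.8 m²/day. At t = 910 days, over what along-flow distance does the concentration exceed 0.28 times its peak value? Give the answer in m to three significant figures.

183 m

The plume is Gaussian with σ = √(2Dt) = √(2 × 1.8 × 910) = 57.24 m.
C/C_peak = exp(−Δx²/(2σ²)) = 0.28 ⇒ Δx = σ·√(−2 ln 0.28) = 57.24 × 1.596 = 91.36 m.
Width = 2Δx = 183 m.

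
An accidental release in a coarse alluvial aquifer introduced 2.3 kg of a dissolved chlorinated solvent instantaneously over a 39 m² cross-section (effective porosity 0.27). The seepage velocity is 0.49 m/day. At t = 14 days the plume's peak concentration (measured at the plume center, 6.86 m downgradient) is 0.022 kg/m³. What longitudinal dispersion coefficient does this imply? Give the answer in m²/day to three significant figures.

At the plume center C_max = M/(n_e·A·√(4πDt)), so D = M²/(4πt·(n_e·A·C_max)²).
n_e·A·C_max = 0.27 × 39 × 0.022 = 0.2317 kg/m.
D = 2.3²/(4π × 14 × 0.2317²) = 0.560 m²/day.

0.560 m²/day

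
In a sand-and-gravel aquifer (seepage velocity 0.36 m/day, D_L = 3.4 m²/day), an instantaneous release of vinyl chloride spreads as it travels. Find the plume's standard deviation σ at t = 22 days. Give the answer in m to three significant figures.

12.2 m

Dispersive spreading gives a Gaussian with σ² = 2Dt; advection only shifts the center.
σ = √(2 × 3.4 × 22) = 12.2 m.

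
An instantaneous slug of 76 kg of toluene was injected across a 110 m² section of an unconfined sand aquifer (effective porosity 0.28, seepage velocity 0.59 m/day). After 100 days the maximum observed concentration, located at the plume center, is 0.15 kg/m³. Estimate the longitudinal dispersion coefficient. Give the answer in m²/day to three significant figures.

0.215 m²/day

At the plume center C_max = M/(n_e·A·√(4πDt)), so D = M²/(4πt·(n_e·A·C_max)²).
n_e·A·C_max = 0.28 × 110 × 0.15 = 4.620 kg/m.
D = 76²/(4π × 100 × 4.620²) = 0.215 m²/day.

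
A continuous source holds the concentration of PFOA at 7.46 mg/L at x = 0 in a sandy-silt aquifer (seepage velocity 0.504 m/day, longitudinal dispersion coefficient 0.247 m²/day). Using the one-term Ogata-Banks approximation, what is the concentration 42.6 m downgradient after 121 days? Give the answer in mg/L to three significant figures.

For a continuous step input, C/C₀ ≈ ½·erfc((x−vt)/(2√(Dt))).
vt = 0.504 × 121 = 60.984 m and 2√(Dt) = 2√(0.247 × 121) = 10.93 m.
Argument (x−vt)/(2√(Dt)) = (42.6 − 60.984)/10.93 = -1.682; ½·erfc(-1.682) = 0.9913.
C = 7.46 × 0.9913 = 7.40 mg/L.

7.40 mg/L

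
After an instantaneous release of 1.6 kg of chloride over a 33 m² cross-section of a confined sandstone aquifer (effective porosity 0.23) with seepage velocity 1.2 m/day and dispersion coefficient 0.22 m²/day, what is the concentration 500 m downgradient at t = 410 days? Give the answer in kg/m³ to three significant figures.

For an instantaneous plane source, C(x,t) = M/(n_e·A·√(4πDt)) · exp(−(x−vt)²/(4Dt)), with n_e·A the pore (flow) area.
Plume center vt = 1.2 × 410 = 492 m, so the well at 500 m is 8 m downgradient of the peak.
√(4πDt) = 33.67 m, giving peak height M/(n_e·A·√(4πDt)) = 1.6/(0.23 × 33 × 33.67) = 0.006261 kg/m³.
(x−vt)²/(4Dt) = (8)²/(4 × 0.22 × 410) = 0.1774; exp(−0.1774) = 0.8374.
C = 0.006261 × 0.8374 = 0.00524 kg/m³.

0.00524 kg/m³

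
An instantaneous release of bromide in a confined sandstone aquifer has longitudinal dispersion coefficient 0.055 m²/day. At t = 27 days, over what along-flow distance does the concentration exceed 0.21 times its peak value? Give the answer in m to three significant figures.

The plume is Gaussian with σ = √(2Dt) = √(2 × 0.055 × 27) = 1.723 m.
C/C_peak = exp(−Δx²/(2σ²)) = 0.21 ⇒ Δx = σ·√(−2 ln 0.21) = 1.723 × 1.767 = 3.045 m.
Width = 2Δx = 6.09 m.

6.09 m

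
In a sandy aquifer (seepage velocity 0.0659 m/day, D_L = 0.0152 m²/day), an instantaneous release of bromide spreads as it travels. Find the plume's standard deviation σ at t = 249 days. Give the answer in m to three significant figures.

Dispersive spreading gives a Gaussian with σ² = 2Dt; advection only shifts the center.
σ = √(2 × 0.0152 × 249) = 2.75 m.

2.75 m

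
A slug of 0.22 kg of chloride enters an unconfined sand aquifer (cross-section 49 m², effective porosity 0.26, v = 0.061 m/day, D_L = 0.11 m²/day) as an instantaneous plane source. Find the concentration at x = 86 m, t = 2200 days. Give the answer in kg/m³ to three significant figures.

2.84e-05 kg/m³

For an instantaneous plane source, C(x,t) = M/(n_e·A·√(4πDt)) · exp(−(x−vt)²/(4Dt)), with n_e·A the pore (flow) area.
Plume center vt = 0.061 × 2200 = 134.2 m, so the well at 86 m is 48.2 m upgradient of the peak.
√(4πDt) = 55.15 m, giving peak height M/(n_e·A·√(4πDt)) = 0.22/(0.26 × 49 × 55.15) = 0.0003131 kg/m³.
(x−vt)²/(4Dt) = (-48.2)²/(4 × 0.11 × 2200) = 2.400; exp(−2.400) = 0.09072.
C = 0.0003131 × 0.09072 = 2.84e-05 kg/m³.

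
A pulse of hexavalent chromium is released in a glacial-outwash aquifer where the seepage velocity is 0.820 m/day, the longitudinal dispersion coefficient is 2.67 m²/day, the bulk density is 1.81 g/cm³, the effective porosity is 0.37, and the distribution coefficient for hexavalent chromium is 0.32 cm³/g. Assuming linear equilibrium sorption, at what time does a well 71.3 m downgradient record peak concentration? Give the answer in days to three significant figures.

Retardation factor R = 1 + ρ_b·K_d/n = 1 + 1.81 × 0.32/0.37 = 2.565.
Sorption retards both mechanisms: v_R = v/R = 0.3197 m/day, D_R = D/R = 1.041 m²/day.
Peak time from v_R²t² + 2D_R t − x² = 0: t = (√(D_R² + v_R²x²) − D_R)/v_R².
√(D_R² + v_R²x²) = √(1.041² + 0.3197² × 71.3²) = 22.82; v_R² = 0.1022.
t = (22.82 − 1.041)/0.1022 = 213 days.

213 days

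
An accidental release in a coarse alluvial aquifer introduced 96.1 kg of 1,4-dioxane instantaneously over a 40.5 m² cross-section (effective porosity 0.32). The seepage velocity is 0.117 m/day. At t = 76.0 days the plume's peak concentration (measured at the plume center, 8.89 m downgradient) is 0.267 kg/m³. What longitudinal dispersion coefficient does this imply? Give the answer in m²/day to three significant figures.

0.808 m²/day

At the plume center C_max = M/(n_e·A·√(4πDt)), so D = M²/(4πt·(n_e·A·C_max)²).
n_e·A·C_max = 0.32 × 40.5 × 0.267 = 3.460 kg/m.
D = 96.1²/(4π × 76.0 × 3.460²) = 0.808 m²/day.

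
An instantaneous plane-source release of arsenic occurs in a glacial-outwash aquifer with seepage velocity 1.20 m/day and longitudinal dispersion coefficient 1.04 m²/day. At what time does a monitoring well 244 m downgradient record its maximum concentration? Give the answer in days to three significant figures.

203 days

For the 1D instantaneous-source solution, setting ∂C/∂t = 0 at fixed x gives v²t² + 2Dt − x² = 0, so t = (√(D² + v²x²) − D)/v².
√(D² + v²x²) = √(1.04² + 1.20² × 244²) = 292.8; v² = 1.44.
t = (292.8 − 1.04)/1.44 = 203 days (vs. the pure-advection estimate x/v = 203 d).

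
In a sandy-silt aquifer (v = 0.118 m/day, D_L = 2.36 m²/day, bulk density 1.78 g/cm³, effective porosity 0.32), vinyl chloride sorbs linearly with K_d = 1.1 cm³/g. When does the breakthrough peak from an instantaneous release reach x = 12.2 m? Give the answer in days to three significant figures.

207 days

Retardation factor R = 1 + ρ_b·K_d/n = 1 + 1.78 × 1.1/0.32 = 7.119.
Sorption retards both mechanisms: v_R = v/R = 0.01658 m/day, D_R = D/R = 0.3315 m²/day.
Peak time from v_R²t² + 2D_R t − x² = 0: t = (√(D_R² + v_R²x²) − D_R)/v_R².
√(D_R² + v_R²x²) = √(0.3315² + 0.01658² × 12.2²) = 0.3883; v_R² = 0.0002749.
t = (0.3883 − 0.3315)/0.0002749 = 207 days.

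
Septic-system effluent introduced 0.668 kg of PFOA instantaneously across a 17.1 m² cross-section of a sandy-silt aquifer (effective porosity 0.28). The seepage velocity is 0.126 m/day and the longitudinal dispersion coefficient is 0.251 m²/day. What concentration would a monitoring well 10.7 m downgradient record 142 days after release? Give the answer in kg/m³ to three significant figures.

0.00459 kg/m³

For an instantaneous plane source, C(x,t) = M/(n_e·A·√(4πDt)) · exp(−(x−vt)²/(4Dt)), with n_e·A the pore (flow) area.
Plume center vt = 0.126 × 142 = 17.892 m, so the well at 10.7 m is 7.192 m upgradient of the peak.
√(4πDt) = 21.16 m, giving peak height M/(n_e·A·√(4πDt)) = 0.668/(0.28 × 17.1 × 21.16) = 0.006593 kg/m³.
(x−vt)²/(4Dt) = (-7.192)²/(4 × 0.251 × 142) = 0.3628; exp(−0.3628) = 0.6957.
C = 0.006593 × 0.6957 = 0.00459 kg/m³.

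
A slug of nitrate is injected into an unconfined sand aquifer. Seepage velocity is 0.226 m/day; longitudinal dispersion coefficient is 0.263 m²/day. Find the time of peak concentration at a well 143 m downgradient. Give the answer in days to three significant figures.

628 days

For the 1D instantaneous-source solution, setting ∂C/∂t = 0 at fixed x gives v²t² + 2Dt − x² = 0, so t = (√(D² + v²x²) − D)/v².
√(D² + v²x²) = √(0.263² + 0.226² × 143²) = 32.32; v² = 0.051076.
t = (32.32 − 0.263)/0.051076 = 628 days (vs. the pure-advection estimate x/v = 633 d).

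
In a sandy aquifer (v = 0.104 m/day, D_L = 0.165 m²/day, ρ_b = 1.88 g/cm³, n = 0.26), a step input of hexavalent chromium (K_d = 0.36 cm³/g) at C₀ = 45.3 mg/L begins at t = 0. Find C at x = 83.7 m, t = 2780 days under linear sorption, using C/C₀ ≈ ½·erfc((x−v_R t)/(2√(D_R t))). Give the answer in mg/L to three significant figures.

Retardation factor R = 1 + ρ_b·K_d/n = 1 + 1.88 × 0.36/0.26 = 3.603.
Sorption retards both mechanisms: v_R = v/R = 0.02886 m/day, D_R = D/R = 0.04580 m²/day.
v_R·t = 0.02886 × 2780 = 80.2308 m; 2√(D_R t) = 22.57 m; argument = (83.7 − 80.2308)/22.57 = 0.1537.
C = C₀ × ½·erfc(0.1537) = 45.3 × 0.4140 = 18.8 mg/L.

18.8 mg/L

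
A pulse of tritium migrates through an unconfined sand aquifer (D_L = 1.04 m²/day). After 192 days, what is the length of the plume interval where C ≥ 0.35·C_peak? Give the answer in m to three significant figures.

The plume is Gaussian with σ = √(2Dt) = √(2 × 1.04 × 192) = 19.98 m.
C/C_peak = exp(−Δx²/(2σ²)) = 0.35 ⇒ Δx = σ·√(−2 ln 0.35) = 19.98 × 1.449 = 28.95 m.
Width = 2Δx = 57.9 m.

57.9 m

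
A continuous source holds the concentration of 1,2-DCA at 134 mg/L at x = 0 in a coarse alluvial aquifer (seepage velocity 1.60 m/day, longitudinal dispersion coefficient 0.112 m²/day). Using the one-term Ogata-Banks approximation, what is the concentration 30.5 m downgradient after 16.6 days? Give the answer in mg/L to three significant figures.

2.75 mg/L

For a continuous step input, C/C₀ ≈ ½·erfc((x−vt)/(2√(Dt))).
vt = 1.60 × 16.6 = 26.56 m and 2√(Dt) = 2√(0.112 × 16.6) = 2.727 m.
Argument (x−vt)/(2√(Dt)) = (30.5 − 26.56)/2.727 = 1.445; ½·erfc(1.445) = 0.02050.
C = 134 × 0.02050 = 2.75 mg/L.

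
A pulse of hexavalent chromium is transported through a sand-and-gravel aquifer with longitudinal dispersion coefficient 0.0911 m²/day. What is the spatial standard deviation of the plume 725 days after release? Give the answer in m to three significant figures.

Dispersive spreading gives a Gaussian with σ² = 2Dt; advection only shifts the center.
σ = √(2 × 0.0911 × 725) = 11.5 m.

11.5 m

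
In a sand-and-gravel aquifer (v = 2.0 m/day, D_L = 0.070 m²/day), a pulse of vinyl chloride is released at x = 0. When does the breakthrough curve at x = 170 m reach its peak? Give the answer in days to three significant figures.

85.0 days

For the 1D instantaneous-source solution, setting ∂C/∂t = 0 at fixed x gives v²t² + 2Dt − x² = 0, so t = (√(D² + v²x²) − D)/v².
√(D² + v²x²) = √(0.070² + 2.0² × 170²) = 340.0; v² = 4.
t = (340.0 − 0.070)/4 = 85.0 days (vs. the pure-advection estimate x/v = 85.0 d).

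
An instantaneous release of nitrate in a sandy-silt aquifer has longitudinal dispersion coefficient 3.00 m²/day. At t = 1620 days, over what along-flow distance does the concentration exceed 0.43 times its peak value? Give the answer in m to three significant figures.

The plume is Gaussian with σ = √(2Dt) = √(2 × 3.00 × 1620) = 98.59 m.
C/C_peak = exp(−Δx²/(2σ²)) = 0.43 ⇒ Δx = σ·√(−2 ln 0.43) = 98.59 × 1.299 = 128.1 m.
Width = 2Δx = 256 m.

256 m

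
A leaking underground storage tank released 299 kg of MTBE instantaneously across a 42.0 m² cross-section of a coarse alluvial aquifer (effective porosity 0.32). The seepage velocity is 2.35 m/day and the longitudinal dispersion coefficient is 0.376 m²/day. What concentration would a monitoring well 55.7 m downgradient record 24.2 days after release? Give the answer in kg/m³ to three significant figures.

2.00 kg/m³

For an instantaneous plane source, C(x,t) = M/(n_e·A·√(4πDt)) · exp(−(x−vt)²/(4Dt)), with n_e·A the pore (flow) area.
Plume center vt = 2.35 × 24.2 = 56.87 m, so the well at 55.7 m is 1.17 m upgradient of the peak.
√(4πDt) = 10.69 m, giving peak height M/(n_e·A·√(4πDt)) = 299/(0.32 × 42.0 × 10.69) = 2.081 kg/m³.
(x−vt)²/(4Dt) = (-1.17)²/(4 × 0.376 × 24.2) = 0.03761; exp(−0.03761) = 0.9631.
C = 2.081 × 0.9631 = 2.00 kg/m³.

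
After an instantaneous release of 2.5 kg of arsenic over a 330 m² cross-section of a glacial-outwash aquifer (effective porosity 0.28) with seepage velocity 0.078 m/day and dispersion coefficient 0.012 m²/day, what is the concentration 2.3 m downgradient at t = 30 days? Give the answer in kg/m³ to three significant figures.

For an instantaneous plane source, C(x,t) = M/(n_e·A·√(4πDt)) · exp(−(x−vt)²/(4Dt)), with n_e·A the pore (flow) area.
Plume center vt = 0.078 × 30 = 2.34 m, so the well at 2.3 m is 0.04 m upgradient of the peak.
√(4πDt) = 2.127 m, giving peak height M/(n_e·A·√(4πDt)) = 2.5/(0.28 × 330 × 2.127) = 0.01272 kg/m³.
(x−vt)²/(4Dt) = (-0.04)²/(4 × 0.012 × 30) = 0.001111; exp(−0.001111) = 0.9989.
C = 0.01272 × 0.9989 = 0.0127 kg/m³.

0.0127 kg/m³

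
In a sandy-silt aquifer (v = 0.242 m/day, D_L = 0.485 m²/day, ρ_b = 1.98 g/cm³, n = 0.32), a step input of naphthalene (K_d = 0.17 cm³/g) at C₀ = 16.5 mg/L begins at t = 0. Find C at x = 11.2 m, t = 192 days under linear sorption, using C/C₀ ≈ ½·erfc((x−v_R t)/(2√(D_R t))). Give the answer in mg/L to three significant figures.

14.6 mg/L

Retardation factor R = 1 + ρ_b·K_d/n = 1 + 1.98 × 0.17/0.32 = 2.052.
Sorption retards both mechanisms: v_R = v/R = 0.1179 m/day, D_R = D/R = 0.2364 m²/day.
v_R·t = 0.1179 × 192 = 22.6368 m; 2√(D_R t) = 13.47 m; argument = (11.2 − 22.6368)/13.47 = -0.8491.
C = C₀ × ½·erfc(-0.8491) = 16.5 × 0.8851 = 14.6 mg/L.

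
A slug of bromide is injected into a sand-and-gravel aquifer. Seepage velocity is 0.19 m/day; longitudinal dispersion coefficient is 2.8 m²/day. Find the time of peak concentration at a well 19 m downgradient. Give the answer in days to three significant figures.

49.0 days

For the 1D instantaneous-source solution, setting ∂C/∂t = 0 at fixed x gives v²t² + 2Dt − x² = 0, so t = (√(D² + v²x²) − D)/v².
√(D² + v²x²) = √(2.8² + 0.19² × 19²) = 4.569; v² = 0.0361.
t = (4.569 − 2.8)/0.0361 = 49.0 days (vs. the pure-advection estimate x/v = 100 d).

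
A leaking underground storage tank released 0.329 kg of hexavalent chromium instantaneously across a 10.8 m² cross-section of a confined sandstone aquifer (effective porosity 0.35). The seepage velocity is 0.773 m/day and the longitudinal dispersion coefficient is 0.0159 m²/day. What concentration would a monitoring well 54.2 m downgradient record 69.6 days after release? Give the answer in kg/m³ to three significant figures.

0.0225 kg/m³

For an instantaneous plane source, C(x,t) = M/(n_e·A·√(4πDt)) · exp(−(x−vt)²/(4Dt)), with n_e·A the pore (flow) area.
Plume center vt = 0.773 × 69.6 = 53.8008 m, so the well at 54.2 m is 0.3992 m downgradient of the peak.
√(4πDt) = 3.729 m, giving peak height M/(n_e·A·√(4πDt)) = 0.329/(0.35 × 10.8 × 3.729) = 0.02334 kg/m³.
(x−vt)²/(4Dt) = (0.3992)²/(4 × 0.0159 × 69.6) = 0.03600; exp(−0.03600) = 0.9646.
C = 0.02334 × 0.9646 = 0.0225 kg/m³.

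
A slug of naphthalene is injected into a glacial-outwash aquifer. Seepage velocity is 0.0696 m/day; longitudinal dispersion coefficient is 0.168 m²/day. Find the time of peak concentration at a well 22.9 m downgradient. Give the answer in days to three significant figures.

296 days

For the 1D instantaneous-source solution, setting ∂C/∂t = 0 at fixed x gives v²t² + 2Dt − x² = 0, so t = (√(D² + v²x²) − D)/v².
√(D² + v²x²) = √(0.168² + 0.0696² × 22.9²) = 1.603; v² = 0.00484416.
t = (1.603 − 0.168)/0.00484416 = 296 days (vs. the pure-advection estimate x/v = 329 d).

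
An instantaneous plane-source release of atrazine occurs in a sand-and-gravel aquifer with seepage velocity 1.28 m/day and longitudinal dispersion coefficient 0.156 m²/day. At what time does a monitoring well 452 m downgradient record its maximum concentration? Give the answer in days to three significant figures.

353 days

For the 1D instantaneous-source solution, setting ∂C/∂t = 0 at fixed x gives v²t² + 2Dt − x² = 0, so t = (√(D² + v²x²) − D)/v².
√(D² + v²x²) = √(0.156² + 1.28² × 452²) = 578.6; v² = 1.6384.
t = (578.6 − 0.156)/1.6384 = 353 days (vs. the pure-advection estimate x/v = 353 d).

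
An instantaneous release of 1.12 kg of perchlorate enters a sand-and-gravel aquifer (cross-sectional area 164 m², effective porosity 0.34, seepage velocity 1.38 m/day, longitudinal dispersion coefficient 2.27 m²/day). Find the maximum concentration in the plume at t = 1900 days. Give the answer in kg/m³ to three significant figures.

The peak of an instantaneous 1D plume sits at x = vt; there the Gaussian factor is 1 and C_max = M/(n_e·A·√(4πDt)), where n_e·A is the pore area the mass is dissolved in.
√(4πDt) = √(4π × 2.27 × 1900) = 232.8 m, so C_max = 1.12/(0.34 × 164 × 232.8) = 8.63e-05 kg/m³.

8.63e-05 kg/m³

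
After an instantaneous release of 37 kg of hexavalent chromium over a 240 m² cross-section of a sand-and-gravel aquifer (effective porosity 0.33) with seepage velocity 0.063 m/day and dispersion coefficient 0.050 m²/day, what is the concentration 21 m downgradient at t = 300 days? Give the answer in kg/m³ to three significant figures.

0.0316 kg/m³

For an instantaneous plane source, C(x,t) = M/(n_e·A·√(4πDt)) · exp(−(x−vt)²/(4Dt)), with n_e·A the pore (flow) area.
Plume center vt = 0.063 × 300 = 18.9 m, so the well at 21 m is 2.1 m downgradient of the peak.
√(4πDt) = 13.73 m, giving peak height M/(n_e·A·√(4πDt)) = 37/(0.33 × 240 × 13.73) = 0.03403 kg/m³.
(x−vt)²/(4Dt) = (2.1)²/(4 × 0.050 × 300) = 0.07350; exp(−0.07350) = 0.9291.
C = 0.03403 × 0.9291 = 0.0316 kg/m³.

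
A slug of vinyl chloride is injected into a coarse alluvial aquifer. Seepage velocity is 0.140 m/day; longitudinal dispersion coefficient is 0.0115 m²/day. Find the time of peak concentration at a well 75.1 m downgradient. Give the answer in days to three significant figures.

536 days

For the 1D instantaneous-source solution, setting ∂C/∂t = 0 at fixed x gives v²t² + 2Dt − x² = 0, so t = (√(D² + v²x²) − D)/v².
√(D² + v²x²) = √(0.0115² + 0.140² × 75.1²) = 10.51; v² = 0.0196.
t = (10.51 − 0.0115)/0.0196 = 536 days (vs. the pure-advection estimate x/v = 536 d).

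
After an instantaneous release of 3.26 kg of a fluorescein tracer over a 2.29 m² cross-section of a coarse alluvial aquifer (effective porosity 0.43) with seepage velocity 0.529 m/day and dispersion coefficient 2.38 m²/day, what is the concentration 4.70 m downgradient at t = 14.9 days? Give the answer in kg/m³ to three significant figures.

0.146 kg/m³

For an instantaneous plane source, C(x,t) = M/(n_e·A·√(4πDt)) · exp(−(x−vt)²/(4Dt)), with n_e·A the pore (flow) area.
Plume center vt = 0.529 × 14.9 = 7.8821 m, so the well at 4.70 m is 3.1821 m upgradient of the peak.
√(4πDt) = 21.11 m, giving peak height M/(n_e·A·√(4πDt)) = 3.26/(0.43 × 2.29 × 21.11) = 0.1568 kg/m³.
(x−vt)²/(4Dt) = (-3.1821)²/(4 × 2.38 × 14.9) = 0.07138; exp(−0.07138) = 0.9311.
C = 0.1568 × 0.9311 = 0.146 kg/m³.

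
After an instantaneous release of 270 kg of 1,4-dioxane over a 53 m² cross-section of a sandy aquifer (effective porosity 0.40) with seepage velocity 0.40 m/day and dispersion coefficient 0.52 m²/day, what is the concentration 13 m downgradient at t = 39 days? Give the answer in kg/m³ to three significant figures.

For an instantaneous plane source, C(x,t) = M/(n_e·A·√(4πDt)) · exp(−(x−vt)²/(4Dt)), with n_e·A the pore (flow) area.
Plume center vt = 0.40 × 39 = 15.6 m, so the well at 13 m is 2.6 m upgradient of the peak.
√(4πDt) = 15.96 m, giving peak height M/(n_e·A·√(4πDt)) = 270/(0.40 × 53 × 15.96) = 0.7980 kg/m³.
(x−vt)²/(4Dt) = (-2.6)²/(4 × 0.52 × 39) = 0.08333; exp(−0.08333) = 0.9200.
C = 0.7980 × 0.9200 = 0.734 kg/m³.

0.734 kg/m³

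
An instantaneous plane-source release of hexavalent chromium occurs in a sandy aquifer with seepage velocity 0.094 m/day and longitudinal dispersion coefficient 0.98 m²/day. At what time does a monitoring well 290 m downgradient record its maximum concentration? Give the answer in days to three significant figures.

2980 days

For the 1D instantaneous-source solution, setting ∂C/∂t = 0 at fixed x gives v²t² + 2Dt − x² = 0, so t = (√(D² + v²x²) − D)/v².
√(D² + v²x²) = √(0.98² + 0.094² × 290²) = 27.28; v² = 0.008836.
t = (27.28 − 0.98)/0.008836 = 2980 days (vs. the pure-advection estimate x/v = 3090 d).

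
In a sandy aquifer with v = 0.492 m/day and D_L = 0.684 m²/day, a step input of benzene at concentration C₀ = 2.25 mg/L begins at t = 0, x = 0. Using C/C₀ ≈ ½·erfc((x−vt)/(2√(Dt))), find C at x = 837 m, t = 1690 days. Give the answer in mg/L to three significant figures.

1.02 mg/L

For a continuous step input, C/C₀ ≈ ½·erfc((x−vt)/(2√(Dt))).
vt = 0.492 × 1690 = 831.48 m and 2√(Dt) = 2√(0.684 × 1690) = 68.00 m.
Argument (x−vt)/(2√(Dt)) = (837 − 831.48)/68.00 = 0.08118; ½·erfc(0.08118) = 0.4543.
C = 2.25 × 0.4543 = 1.02 mg/L.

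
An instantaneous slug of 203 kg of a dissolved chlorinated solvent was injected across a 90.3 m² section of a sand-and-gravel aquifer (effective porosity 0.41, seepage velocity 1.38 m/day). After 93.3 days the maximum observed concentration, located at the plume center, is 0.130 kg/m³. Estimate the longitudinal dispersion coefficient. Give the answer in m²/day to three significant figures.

At the plume center C_max = M/(n_e·A·√(4πDt)), so D = M²/(4πt·(n_e·A·C_max)²).
n_e·A·C_max = 0.41 × 90.3 × 0.130 = 4.813 kg/m.
D = 203²/(4π × 93.3 × 4.813²) = 1.52 m²/day.

1.52 m²/day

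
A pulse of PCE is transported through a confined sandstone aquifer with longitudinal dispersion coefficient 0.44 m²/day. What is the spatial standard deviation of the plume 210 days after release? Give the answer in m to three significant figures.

Dispersive spreading gives a Gaussian with σ² = 2Dt; advection only shifts the center.
σ = √(2 × 0.44 × 210) = 13.6 m.

13.6 m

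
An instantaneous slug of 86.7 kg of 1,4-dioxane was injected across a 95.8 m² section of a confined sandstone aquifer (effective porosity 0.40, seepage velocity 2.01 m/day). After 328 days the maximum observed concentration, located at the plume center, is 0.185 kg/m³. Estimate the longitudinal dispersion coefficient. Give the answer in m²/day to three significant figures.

0.0363 m²/day

At the plume center C_max = M/(n_e·A·√(4πDt)), so D = M²/(4πt·(n_e·A·C_max)²).
n_e·A·C_max = 0.40 × 95.8 × 0.185 = 7.089 kg/m.
D = 86.7²/(4π × 328 × 7.089²) = 0.0363 m²/day.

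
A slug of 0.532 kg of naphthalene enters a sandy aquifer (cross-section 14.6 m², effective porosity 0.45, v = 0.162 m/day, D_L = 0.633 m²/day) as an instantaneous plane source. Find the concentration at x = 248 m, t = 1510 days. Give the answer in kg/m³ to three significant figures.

0.000737 kg/m³

For an instantaneous plane source, C(x,t) = M/(n_e·A·√(4πDt)) · exp(−(x−vt)²/(4Dt)), with n_e·A the pore (flow) area.
Plume center vt = 0.162 × 1510 = 244.62 m, so the well at 248 m is 3.38 m downgradient of the peak.
√(4πDt) = 109.6 m, giving peak height M/(n_e·A·√(4πDt)) = 0.532/(0.45 × 14.6 × 109.6) = 0.0007388 kg/m³.
(x−vt)²/(4Dt) = (3.38)²/(4 × 0.633 × 1510) = 0.002988; exp(−0.002988) = 0.9970.
C = 0.0007388 × 0.9970 = 0.000737 kg/m³.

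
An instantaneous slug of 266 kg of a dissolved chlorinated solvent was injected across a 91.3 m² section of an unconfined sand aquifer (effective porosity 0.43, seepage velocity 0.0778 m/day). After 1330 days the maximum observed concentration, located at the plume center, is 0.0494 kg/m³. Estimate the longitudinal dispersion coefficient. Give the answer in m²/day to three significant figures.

1.13 m²/day

At the plume center C_max = M/(n_e·A·√(4πDt)), so D = M²/(4πt·(n_e·A·C_max)²).
n_e·A·C_max = 0.43 × 91.3 × 0.0494 = 1.939 kg/m.
D = 266²/(4π × 1330 × 1.939²) = 1.13 m²/day.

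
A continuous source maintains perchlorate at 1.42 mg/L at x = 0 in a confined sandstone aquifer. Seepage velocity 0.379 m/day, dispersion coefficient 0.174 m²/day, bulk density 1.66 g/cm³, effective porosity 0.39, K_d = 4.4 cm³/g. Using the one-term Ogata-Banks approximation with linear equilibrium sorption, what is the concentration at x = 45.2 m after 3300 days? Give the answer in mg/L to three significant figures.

1.41 mg/L

Retardation factor R = 1 + ρ_b·K_d/n = 1 + 1.66 × 4.4/0.39 = 19.73.
Sorption retards both mechanisms: v_R = v/R = 0.01921 m/day, D_R = D/R = 0.008819 m²/day.
v_R·t = 0.01921 × 3300 = 63.393 m; 2√(D_R t) = 10.79 m; argument = (45.2 − 63.393)/10.79 = -1.686.
C = C₀ × ½·erfc(-1.686) = 1.42 × 0.9914 = 1.41 mg/L.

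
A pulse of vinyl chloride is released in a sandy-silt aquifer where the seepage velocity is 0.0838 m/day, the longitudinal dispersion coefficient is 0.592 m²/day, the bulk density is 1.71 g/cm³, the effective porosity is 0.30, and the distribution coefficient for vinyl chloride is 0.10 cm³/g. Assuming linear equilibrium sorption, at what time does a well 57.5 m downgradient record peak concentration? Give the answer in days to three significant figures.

Retardation factor R = 1 + ρ_b·K_d/n = 1 + 1.71 × 0.10/0.30 = 1.570.
Sorption retards both mechanisms: v_R = v/R = 0.05338 m/day, D_R = D/R = 0.3771 m²/day.
Peak time from v_R²t² + 2D_R t − x² = 0: t = (√(D_R² + v_R²x²) − D_R)/v_R².
√(D_R² + v_R²x²) = √(0.3771² + 0.05338² × 57.5²) = 3.092; v_R² = 0.002849.
t = (3.092 − 0.3771)/0.002849 = 953 days.

953 days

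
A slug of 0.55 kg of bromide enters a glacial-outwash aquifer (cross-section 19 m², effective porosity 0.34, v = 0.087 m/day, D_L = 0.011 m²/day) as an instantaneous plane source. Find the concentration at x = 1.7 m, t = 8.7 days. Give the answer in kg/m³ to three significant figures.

0.00760 kg/m³

For an instantaneous plane source, C(x,t) = M/(n_e·A·√(4πDt)) · exp(−(x−vt)²/(4Dt)), with n_e·A the pore (flow) area.
Plume center vt = 0.087 × 8.7 = 0.7569 m, so the well at 1.7 m is 0.9431 m downgradient of the peak.
√(4πDt) = 1.097 m, giving peak height M/(n_e·A·√(4πDt)) = 0.55/(0.34 × 19 × 1.097) = 0.07761 kg/m³.
(x−vt)²/(4Dt) = (0.9431)²/(4 × 0.011 × 8.7) = 2.324; exp(−2.324) = 0.09788.
C = 0.07761 × 0.09788 = 0.00760 kg/m³.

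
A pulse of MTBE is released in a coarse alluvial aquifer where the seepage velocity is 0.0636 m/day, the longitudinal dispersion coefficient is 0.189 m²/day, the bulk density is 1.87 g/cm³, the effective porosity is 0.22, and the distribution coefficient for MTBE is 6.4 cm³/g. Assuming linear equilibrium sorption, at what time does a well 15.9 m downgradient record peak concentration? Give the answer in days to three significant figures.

Retardation factor R = 1 + ρ_b·K_d/n = 1 + 1.87 × 6.4/0.22 = 55.40.
Sorption retards both mechanisms: v_R = v/R = 0.001148 m/day, D_R = D/R = 0.003412 m²/day.
Peak time from v_R²t² + 2D_R t − x² = 0: t = (√(D_R² + v_R²x²) − D_R)/v_R².
√(D_R² + v_R²x²) = √(0.003412² + 0.001148² × 15.9²) = 0.01857; v_R² = 1.318e-06.
t = (0.01857 − 0.003412)/1.318e-06 = 11500 days.

11500 days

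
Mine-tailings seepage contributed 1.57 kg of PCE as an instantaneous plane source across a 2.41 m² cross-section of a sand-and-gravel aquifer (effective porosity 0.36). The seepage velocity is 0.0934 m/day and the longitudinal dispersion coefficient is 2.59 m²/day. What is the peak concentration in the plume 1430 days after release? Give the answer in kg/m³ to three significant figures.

The peak of an instantaneous 1D plume sits at x = vt; there the Gaussian factor is 1 and C_max = M/(n_e·A·√(4πDt)), where n_e·A is the pore area the mass is dissolved in.
√(4πDt) = √(4π × 2.59 × 1430) = 215.7 m, so C_max = 1.57/(0.36 × 2.41 × 215.7) = 0.00839 kg/m³.

0.00839 kg/m³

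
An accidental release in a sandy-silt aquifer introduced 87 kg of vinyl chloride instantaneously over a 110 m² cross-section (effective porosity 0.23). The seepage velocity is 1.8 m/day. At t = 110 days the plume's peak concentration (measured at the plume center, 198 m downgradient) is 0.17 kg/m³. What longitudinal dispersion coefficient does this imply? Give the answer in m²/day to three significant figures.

At the plume center C_max = M/(n_e·A·√(4πDt)), so D = M²/(4πt·(n_e·A·C_max)²).
n_e·A·C_max = 0.23 × 110 × 0.17 = 4.301 kg/m.
D = 87²/(4π × 110 × 4.301²) = 0.296 m²/day.

0.296 m²/day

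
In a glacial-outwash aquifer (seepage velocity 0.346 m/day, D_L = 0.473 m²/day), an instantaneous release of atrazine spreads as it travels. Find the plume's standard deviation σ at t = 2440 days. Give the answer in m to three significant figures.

Dispersive spreading gives a Gaussian with σ² = 2Dt; advection only shifts the center.
σ = √(2 × 0.473 × 2440) = 48.0 m.

48.0 m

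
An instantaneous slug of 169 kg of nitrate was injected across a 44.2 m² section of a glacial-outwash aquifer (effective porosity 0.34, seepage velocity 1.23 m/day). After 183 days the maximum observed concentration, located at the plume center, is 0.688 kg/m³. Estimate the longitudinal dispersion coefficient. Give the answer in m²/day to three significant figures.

0.116 m²/day

At the plume center C_max = M/(n_e·A·√(4πDt)), so D = M²/(4πt·(n_e·A·C_max)²).
n_e·A·C_max = 0.34 × 44.2 × 0.688 = 10.34 kg/m.
D = 169²/(4π × 183 × 10.34²) = 0.116 m²/day.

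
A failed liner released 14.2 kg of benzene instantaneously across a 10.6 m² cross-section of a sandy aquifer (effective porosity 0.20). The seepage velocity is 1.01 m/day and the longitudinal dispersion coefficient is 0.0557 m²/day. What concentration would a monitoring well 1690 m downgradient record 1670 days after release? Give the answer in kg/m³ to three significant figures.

For an instantaneous plane source, C(x,t) = M/(n_e·A·√(4πDt)) · exp(−(x−vt)²/(4Dt)), with n_e·A the pore (flow) area.
Plume center vt = 1.01 × 1670 = 1686.7 m, so the well at 1690 m is 3.3 m downgradient of the peak.
√(4πDt) = 34.19 m, giving peak height M/(n_e·A·√(4πDt)) = 14.2/(0.20 × 10.6 × 34.19) = 0.1959 kg/m³.
(x−vt)²/(4Dt) = (3.3)²/(4 × 0.0557 × 1670) = 0.02927; exp(−0.02927) = 0.9712.
C = 0.1959 × 0.9712 = 0.190 kg/m³.

0.190 kg/m³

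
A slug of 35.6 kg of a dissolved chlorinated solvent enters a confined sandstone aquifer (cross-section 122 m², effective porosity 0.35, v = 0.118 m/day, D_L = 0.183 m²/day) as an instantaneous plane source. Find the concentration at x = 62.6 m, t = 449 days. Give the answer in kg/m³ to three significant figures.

For an instantaneous plane source, C(x,t) = M/(n_e·A·√(4πDt)) · exp(−(x−vt)²/(4Dt)), with n_e·A the pore (flow) area.
Plume center vt = 0.118 × 449 = 52.982 m, so the well at 62.6 m is 9.618 m downgradient of the peak.
√(4πDt) = 32.13 m, giving peak height M/(n_e·A·√(4πDt)) = 35.6/(0.35 × 122 × 32.13) = 0.02595 kg/m³.
(x−vt)²/(4Dt) = (9.618)²/(4 × 0.183 × 449) = 0.2815; exp(−0.2815) = 0.7547.
C = 0.02595 × 0.7547 = 0.0196 kg/m³.

0.0196 kg/m³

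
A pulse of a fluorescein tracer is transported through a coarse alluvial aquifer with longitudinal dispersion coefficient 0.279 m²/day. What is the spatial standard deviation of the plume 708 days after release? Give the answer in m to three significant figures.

Dispersive spreading gives a Gaussian with σ² = 2Dt; advection only shifts the center.
σ = √(2 × 0.279 × 708) = 19.9 m.

19.9 m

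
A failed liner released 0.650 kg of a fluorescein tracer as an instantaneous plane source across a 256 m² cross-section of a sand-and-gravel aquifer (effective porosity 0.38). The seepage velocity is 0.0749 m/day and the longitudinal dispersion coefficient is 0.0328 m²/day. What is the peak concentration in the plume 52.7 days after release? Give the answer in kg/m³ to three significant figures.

0.00143 kg/m³

The peak of an instantaneous 1D plume sits at x = vt; there the Gaussian factor is 1 and C_max = M/(n_e·A·√(4πDt)), where n_e·A is the pore area the mass is dissolved in.
√(4πDt) = √(4π × 0.0328 × 52.7) = 4.661 m, so C_max = 0.650/(0.38 × 256 × 4.661) = 0.00143 kg/m³.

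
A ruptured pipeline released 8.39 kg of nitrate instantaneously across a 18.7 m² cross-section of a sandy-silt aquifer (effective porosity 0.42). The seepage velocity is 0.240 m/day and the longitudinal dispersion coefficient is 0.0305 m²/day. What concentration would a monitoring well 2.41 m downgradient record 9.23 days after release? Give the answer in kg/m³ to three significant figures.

0.549 kg/m³

For an instantaneous plane source, C(x,t) = M/(n_e·A·√(4πDt)) · exp(−(x−vt)²/(4Dt)), with n_e·A the pore (flow) area.
Plume center vt = 0.240 × 9.23 = 2.2152 m, so the well at 2.41 m is 0.1948 m downgradient of the peak.
√(4πDt) = 1.881 m, giving peak height M/(n_e·A·√(4πDt)) = 8.39/(0.42 × 18.7 × 1.881) = 0.5679 kg/m³.
(x−vt)²/(4Dt) = (0.1948)²/(4 × 0.0305 × 9.23) = 0.03370; exp(−0.03370) = 0.9669.
C = 0.5679 × 0.9669 = 0.549 kg/m³.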